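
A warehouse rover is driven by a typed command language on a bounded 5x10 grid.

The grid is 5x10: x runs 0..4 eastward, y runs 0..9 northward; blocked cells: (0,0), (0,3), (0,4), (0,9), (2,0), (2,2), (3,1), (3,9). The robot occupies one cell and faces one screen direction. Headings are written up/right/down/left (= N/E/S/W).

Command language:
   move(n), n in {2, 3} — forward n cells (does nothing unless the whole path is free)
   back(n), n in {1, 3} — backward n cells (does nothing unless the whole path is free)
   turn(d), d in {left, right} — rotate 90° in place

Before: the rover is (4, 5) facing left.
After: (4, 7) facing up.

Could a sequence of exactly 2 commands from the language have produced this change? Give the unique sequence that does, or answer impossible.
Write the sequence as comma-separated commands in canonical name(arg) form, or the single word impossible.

turn(right), move(2)

key: position moved to (4,7) AND the heading swung to N — translation plus rotation needed
initial: (4, 5) facing left
step 1 (turn(right)): (4, 5) facing up
step 2 (move(2)): (4, 7) facing up
all 36 alternatives checked — unique.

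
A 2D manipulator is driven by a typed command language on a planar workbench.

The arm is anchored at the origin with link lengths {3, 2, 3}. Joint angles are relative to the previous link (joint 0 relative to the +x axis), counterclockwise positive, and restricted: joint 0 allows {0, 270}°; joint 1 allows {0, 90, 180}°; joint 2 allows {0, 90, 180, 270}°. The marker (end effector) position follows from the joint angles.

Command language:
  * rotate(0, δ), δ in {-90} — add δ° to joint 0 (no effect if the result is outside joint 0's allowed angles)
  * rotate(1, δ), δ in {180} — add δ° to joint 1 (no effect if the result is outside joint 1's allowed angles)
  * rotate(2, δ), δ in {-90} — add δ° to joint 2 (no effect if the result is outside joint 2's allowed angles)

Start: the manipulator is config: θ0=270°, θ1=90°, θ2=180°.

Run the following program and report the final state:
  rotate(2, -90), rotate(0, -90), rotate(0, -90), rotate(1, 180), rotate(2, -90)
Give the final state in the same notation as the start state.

config: θ0=270°, θ1=90°, θ2=0°

from: config: θ0=270°, θ1=90°, θ2=180°
1. rotate(2, -90) → config: θ0=270°, θ1=90°, θ2=90°
2. rotate(0, -90) → config: θ0=270°, θ1=90°, θ2=90°
3. rotate(0, -90) → config: θ0=270°, θ1=90°, θ2=90°
4. rotate(1, 180) → config: θ0=270°, θ1=90°, θ2=90°
5. rotate(2, -90) → config: θ0=270°, θ1=90°, θ2=0°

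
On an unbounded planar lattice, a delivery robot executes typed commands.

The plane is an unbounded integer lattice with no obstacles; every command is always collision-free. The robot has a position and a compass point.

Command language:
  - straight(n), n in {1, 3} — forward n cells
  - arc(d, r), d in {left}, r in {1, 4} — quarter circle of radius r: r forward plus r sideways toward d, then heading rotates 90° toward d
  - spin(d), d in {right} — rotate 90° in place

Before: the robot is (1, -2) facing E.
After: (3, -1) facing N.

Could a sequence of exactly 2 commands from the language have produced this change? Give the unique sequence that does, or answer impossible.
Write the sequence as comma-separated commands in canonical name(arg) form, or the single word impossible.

straight(1), arc(left, 1)

key: running arc(left, 1) before straight(1) would end elsewhere — order is forced
begin: (1, -2) facing E
step 1 (straight(1)): (2, -2) facing E
step 2 (arc(left, 1)): (3, -1) facing N
no other 2-command option fits: unique.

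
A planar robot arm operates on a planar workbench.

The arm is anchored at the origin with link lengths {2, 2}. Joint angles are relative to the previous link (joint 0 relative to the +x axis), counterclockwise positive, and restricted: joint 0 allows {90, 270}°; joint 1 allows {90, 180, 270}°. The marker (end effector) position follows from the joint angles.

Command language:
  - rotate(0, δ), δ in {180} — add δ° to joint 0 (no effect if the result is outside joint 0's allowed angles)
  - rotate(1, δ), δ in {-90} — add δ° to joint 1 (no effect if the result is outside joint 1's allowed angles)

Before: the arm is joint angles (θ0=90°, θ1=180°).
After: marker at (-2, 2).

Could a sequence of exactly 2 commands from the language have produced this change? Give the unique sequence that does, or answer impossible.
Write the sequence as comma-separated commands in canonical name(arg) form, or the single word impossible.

begin: joint angles (θ0=90°, θ1=180°)
[1] after rotate(1, -90): joint angles (θ0=90°, θ1=90°)
[2] after rotate(1, -90): joint angles (θ0=90°, θ1=90°)
no other 2-command option fits: unique.

rotate(1, -90), rotate(1, -90)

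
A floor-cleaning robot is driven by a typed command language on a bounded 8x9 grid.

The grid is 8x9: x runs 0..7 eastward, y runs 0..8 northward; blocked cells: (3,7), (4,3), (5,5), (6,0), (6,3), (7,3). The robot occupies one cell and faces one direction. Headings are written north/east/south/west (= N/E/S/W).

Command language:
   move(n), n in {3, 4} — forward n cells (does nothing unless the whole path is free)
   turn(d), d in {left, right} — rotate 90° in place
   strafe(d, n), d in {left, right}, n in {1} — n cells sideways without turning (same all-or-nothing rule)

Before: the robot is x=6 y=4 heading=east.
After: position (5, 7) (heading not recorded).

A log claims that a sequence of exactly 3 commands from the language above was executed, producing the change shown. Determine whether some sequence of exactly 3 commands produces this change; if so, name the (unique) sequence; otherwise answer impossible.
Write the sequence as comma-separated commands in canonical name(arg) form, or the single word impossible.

turn(left), move(3), strafe(left, 1)

key: running strafe(left, 1) before turn(left) would end elsewhere — order is forced
from: x=6 y=4 heading=east
[1] after turn(left): x=6 y=4 heading=north
[2] after move(3): x=6 y=7 heading=north
[3] after strafe(left, 1): x=5 y=7 heading=north
no other 3-command option fits: unique.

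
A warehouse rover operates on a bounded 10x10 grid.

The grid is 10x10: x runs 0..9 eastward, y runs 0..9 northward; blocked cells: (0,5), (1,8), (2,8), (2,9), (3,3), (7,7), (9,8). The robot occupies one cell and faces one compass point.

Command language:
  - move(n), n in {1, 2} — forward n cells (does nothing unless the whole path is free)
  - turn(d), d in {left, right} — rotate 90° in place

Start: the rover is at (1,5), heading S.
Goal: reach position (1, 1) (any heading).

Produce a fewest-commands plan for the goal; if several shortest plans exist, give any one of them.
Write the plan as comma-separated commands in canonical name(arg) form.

move(2), move(2)

t0: at (1,5), heading S
1. move(2) → at (1,3), heading S
2. move(2) → at (1,1), heading S
shorter routes all fall short; 2 is best.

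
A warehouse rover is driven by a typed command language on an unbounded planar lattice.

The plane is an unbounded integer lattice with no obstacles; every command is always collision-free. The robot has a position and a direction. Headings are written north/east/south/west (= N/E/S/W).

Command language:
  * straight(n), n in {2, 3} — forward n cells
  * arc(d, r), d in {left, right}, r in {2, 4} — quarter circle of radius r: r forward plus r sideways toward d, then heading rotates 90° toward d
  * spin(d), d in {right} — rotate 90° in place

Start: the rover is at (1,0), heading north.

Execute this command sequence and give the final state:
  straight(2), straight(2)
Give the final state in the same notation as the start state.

initial: at (1,0), heading north
step 1 (straight(2)): at (1,2), heading north
step 2 (straight(2)): at (1,4), heading north

at (1,4), heading north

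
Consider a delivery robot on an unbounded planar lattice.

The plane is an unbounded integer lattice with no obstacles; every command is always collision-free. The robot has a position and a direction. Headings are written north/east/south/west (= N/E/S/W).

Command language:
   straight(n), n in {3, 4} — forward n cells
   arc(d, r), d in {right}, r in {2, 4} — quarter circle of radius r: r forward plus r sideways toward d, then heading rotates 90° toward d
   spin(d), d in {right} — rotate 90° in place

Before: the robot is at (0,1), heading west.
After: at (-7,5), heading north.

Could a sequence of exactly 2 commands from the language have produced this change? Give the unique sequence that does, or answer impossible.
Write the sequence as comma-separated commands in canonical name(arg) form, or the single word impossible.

key: position moved to (-7,5) AND the heading swung to N — translation plus rotation needed
initial: at (0,1), heading west
1. straight(3) → at (-3,1), heading west
2. arc(right, 4) → at (-7,5), heading north
no rival 2-sequence matches.

straight(3), arc(right, 4)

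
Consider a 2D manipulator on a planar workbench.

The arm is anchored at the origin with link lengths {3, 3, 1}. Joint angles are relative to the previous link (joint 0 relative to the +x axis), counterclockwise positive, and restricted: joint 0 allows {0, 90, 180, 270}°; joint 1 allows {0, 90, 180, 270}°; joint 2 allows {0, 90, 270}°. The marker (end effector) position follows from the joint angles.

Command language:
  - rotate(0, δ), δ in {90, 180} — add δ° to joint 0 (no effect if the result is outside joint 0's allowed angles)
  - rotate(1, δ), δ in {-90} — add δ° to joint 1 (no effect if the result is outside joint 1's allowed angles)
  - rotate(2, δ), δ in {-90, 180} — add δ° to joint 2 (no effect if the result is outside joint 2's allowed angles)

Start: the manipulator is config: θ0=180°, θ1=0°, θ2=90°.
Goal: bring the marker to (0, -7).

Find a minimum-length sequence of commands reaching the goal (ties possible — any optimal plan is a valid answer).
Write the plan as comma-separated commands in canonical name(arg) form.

rotate(0, 90), rotate(2, -90)

t0: config: θ0=180°, θ1=0°, θ2=90°
1. rotate(0, 90) → config: θ0=270°, θ1=0°, θ2=90°
2. rotate(2, -90) → config: θ0=270°, θ1=0°, θ2=0°
minimal: 2 command(s), checked below 2.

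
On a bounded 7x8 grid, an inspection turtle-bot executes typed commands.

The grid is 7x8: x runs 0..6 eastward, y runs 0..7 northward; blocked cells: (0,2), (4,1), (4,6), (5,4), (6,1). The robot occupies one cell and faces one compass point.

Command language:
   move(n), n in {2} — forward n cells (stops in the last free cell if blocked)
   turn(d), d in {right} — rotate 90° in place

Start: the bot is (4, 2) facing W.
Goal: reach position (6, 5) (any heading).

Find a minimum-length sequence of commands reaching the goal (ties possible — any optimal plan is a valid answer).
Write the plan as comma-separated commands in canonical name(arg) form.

t0: (4, 2) facing W
[1] after turn(right): (4, 2) facing N
[2] after move(2): (4, 4) facing N
[3] after move(2): (4, 5) facing N
[4] after turn(right): (4, 5) facing E
[5] after move(2): (6, 5) facing E
shorter routes all fall short; 5 is best.

turn(right), move(2), move(2), turn(right), move(2)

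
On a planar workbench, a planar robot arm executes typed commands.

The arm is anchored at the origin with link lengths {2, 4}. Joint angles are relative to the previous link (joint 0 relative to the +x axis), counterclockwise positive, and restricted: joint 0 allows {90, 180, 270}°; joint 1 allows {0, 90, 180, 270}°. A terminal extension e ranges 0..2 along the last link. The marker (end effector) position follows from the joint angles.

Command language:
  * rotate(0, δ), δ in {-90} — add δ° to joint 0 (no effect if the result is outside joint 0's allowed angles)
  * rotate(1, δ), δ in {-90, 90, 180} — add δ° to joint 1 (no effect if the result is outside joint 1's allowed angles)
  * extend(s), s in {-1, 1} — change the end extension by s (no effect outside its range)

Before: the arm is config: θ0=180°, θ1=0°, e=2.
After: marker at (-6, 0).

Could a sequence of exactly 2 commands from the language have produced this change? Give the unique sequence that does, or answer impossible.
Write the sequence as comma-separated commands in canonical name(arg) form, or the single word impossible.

extend(-1), extend(-1)

begin: config: θ0=180°, θ1=0°, e=2
[1] after extend(-1): config: θ0=180°, θ1=0°, e=1
[2] after extend(-1): config: θ0=180°, θ1=0°, e=0
uniquely the one of 36 2-step routes that fits.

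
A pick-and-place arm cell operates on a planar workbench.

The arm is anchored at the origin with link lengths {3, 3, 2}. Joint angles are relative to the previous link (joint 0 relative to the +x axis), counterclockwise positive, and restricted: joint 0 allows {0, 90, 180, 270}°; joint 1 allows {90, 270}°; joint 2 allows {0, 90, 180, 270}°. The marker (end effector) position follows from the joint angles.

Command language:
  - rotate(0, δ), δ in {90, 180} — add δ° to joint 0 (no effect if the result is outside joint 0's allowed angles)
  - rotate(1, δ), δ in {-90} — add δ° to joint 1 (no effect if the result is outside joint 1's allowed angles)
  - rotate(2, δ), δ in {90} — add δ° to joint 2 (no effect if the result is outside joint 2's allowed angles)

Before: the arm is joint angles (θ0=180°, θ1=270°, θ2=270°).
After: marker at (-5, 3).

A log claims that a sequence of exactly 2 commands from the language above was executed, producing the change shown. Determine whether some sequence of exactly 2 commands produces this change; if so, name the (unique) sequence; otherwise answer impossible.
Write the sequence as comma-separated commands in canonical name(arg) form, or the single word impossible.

rotate(2, 90), rotate(2, 90)

t0: joint angles (θ0=180°, θ1=270°, θ2=270°)
1. rotate(2, 90) → joint angles (θ0=180°, θ1=270°, θ2=0°)
2. rotate(2, 90) → joint angles (θ0=180°, θ1=270°, θ2=90°)
uniquely the one of 16 2-step routes that fits.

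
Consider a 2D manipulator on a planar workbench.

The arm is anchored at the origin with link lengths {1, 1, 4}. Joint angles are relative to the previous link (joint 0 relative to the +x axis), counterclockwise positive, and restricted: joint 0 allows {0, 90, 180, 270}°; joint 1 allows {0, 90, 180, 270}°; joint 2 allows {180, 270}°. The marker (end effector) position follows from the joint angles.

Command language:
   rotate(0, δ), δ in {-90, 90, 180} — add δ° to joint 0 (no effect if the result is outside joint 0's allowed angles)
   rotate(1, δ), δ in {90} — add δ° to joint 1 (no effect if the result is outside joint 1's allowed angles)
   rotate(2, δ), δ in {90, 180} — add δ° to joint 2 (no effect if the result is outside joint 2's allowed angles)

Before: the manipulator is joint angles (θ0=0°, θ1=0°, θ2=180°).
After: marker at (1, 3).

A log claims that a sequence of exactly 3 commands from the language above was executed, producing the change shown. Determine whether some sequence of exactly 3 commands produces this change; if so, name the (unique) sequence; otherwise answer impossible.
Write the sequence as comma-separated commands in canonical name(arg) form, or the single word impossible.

rotate(1, 90), rotate(1, 90), rotate(1, 90)

t0: joint angles (θ0=0°, θ1=0°, θ2=180°)
1. rotate(1, 90) → joint angles (θ0=0°, θ1=90°, θ2=180°)
2. rotate(1, 90) → joint angles (θ0=0°, θ1=180°, θ2=180°)
3. rotate(1, 90) → joint angles (θ0=0°, θ1=270°, θ2=180°)
no other 3-command option fits: unique.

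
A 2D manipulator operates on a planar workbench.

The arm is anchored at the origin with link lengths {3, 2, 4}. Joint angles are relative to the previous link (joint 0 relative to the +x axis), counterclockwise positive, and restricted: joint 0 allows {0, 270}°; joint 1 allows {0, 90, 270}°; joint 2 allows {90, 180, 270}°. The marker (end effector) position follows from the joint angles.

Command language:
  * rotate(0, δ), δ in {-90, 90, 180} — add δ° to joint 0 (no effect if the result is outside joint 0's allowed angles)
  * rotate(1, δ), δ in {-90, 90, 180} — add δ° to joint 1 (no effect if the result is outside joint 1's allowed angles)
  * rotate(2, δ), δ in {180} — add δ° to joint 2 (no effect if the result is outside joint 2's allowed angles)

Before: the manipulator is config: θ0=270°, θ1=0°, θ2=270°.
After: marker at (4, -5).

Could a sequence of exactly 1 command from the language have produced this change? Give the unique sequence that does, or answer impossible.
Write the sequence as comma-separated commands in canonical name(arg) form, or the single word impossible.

start: config: θ0=270°, θ1=0°, θ2=270°
1. rotate(2, 180) → config: θ0=270°, θ1=0°, θ2=90°
no other 1-command option fits: unique.

rotate(2, 180)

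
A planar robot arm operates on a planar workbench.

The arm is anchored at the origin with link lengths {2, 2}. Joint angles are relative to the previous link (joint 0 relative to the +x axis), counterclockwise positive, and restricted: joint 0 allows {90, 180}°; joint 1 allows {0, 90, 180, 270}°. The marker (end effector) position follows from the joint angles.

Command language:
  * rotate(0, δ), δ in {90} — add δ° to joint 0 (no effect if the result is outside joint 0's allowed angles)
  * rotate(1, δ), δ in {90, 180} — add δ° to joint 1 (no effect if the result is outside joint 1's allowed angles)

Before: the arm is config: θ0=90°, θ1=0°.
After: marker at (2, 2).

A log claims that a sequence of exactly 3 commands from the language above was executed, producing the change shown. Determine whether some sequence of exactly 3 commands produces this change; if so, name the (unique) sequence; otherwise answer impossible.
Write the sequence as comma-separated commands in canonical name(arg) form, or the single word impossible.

rotate(1, 90), rotate(1, 90), rotate(1, 90)

t0: config: θ0=90°, θ1=0°
1. rotate(1, 90) → config: θ0=90°, θ1=90°
2. rotate(1, 90) → config: θ0=90°, θ1=180°
3. rotate(1, 90) → config: θ0=90°, θ1=270°
all 27 alternatives checked — unique.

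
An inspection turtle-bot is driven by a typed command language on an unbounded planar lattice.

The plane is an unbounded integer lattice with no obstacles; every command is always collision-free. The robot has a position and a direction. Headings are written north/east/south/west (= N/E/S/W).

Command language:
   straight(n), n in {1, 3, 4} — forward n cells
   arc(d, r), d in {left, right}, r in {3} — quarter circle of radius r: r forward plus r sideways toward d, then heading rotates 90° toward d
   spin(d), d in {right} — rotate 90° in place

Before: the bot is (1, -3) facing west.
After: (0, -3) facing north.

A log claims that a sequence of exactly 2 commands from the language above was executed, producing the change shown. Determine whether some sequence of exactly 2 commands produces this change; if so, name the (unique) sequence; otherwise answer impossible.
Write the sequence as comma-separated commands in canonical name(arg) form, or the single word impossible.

key: running spin(right) before straight(1) would end elsewhere — order is forced
t0: (1, -3) facing west
[1] after straight(1): (0, -3) facing west
[2] after spin(right): (0, -3) facing north
all 36 alternatives checked — unique.

straight(1), spin(right)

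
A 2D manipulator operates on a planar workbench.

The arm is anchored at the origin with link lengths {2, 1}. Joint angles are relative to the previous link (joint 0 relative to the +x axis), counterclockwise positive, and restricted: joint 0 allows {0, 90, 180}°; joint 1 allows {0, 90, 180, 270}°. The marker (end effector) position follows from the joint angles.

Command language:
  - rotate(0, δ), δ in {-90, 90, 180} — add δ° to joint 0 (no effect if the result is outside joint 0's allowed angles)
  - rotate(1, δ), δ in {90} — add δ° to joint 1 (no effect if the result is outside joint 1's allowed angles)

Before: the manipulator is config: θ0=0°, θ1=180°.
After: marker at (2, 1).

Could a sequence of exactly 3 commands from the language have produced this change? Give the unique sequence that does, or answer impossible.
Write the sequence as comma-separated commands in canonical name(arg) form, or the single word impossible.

begin: config: θ0=0°, θ1=180°
t=1 rotate(1, 90) ⇒ config: θ0=0°, θ1=270°
t=2 rotate(1, 90) ⇒ config: θ0=0°, θ1=0°
t=3 rotate(1, 90) ⇒ config: θ0=0°, θ1=90°
no other 3-command option fits: unique.

rotate(1, 90), rotate(1, 90), rotate(1, 90)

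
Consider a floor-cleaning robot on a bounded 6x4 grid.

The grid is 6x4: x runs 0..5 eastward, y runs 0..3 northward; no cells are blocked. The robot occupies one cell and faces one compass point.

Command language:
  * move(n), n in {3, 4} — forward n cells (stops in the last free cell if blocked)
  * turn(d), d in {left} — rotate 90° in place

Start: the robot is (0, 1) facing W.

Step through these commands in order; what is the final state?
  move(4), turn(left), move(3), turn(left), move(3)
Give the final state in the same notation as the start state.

t0: (0, 1) facing W
t=1 move(4) ⇒ (0, 1) facing W
t=2 turn(left) ⇒ (0, 1) facing S
t=3 move(3) ⇒ (0, 0) facing S
t=4 turn(left) ⇒ (0, 0) facing E
t=5 move(3) ⇒ (3, 0) facing E

(3, 0) facing E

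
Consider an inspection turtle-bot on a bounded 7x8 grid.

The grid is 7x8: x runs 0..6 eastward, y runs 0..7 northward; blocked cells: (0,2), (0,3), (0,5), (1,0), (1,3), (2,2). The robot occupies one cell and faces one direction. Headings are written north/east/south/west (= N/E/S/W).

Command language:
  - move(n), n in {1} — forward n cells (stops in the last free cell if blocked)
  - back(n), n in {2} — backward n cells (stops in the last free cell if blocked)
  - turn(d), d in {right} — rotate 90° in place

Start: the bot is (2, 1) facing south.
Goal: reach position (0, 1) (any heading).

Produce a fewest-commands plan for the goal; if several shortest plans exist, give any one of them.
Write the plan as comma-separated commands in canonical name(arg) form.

begin: (2, 1) facing south
[1] after turn(right): (2, 1) facing west
[2] after move(1): (1, 1) facing west
[3] after move(1): (0, 1) facing west
shorter routes all fall short; 3 is best.

turn(right), move(1), move(1)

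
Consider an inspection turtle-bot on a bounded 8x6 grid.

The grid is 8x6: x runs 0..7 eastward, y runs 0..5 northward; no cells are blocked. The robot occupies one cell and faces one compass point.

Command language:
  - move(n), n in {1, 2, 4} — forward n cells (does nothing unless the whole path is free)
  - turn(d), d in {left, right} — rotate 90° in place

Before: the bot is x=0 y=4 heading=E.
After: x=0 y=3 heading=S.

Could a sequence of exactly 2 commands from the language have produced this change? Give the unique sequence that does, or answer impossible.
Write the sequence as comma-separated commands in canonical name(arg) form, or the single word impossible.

turn(right), move(1)

key: cell and facing (now S) both changed — the 2 commands mix motion and turning
start: x=0 y=4 heading=E
1. turn(right) → x=0 y=4 heading=S
2. move(1) → x=0 y=3 heading=S
all 25 alternatives checked — unique.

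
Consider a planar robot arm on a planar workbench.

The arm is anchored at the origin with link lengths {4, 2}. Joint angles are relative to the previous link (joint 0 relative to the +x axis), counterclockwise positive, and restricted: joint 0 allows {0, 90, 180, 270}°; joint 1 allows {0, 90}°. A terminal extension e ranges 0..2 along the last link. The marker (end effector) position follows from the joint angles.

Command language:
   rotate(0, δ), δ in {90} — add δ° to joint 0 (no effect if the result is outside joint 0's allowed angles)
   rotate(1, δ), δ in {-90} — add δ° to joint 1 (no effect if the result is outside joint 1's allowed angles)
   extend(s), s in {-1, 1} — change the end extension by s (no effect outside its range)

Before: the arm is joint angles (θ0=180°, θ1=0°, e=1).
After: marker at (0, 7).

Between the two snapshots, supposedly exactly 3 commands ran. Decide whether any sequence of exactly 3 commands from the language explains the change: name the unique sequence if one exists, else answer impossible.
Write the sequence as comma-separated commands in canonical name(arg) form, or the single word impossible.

rotate(0, 90), rotate(0, 90), rotate(0, 90)

t0: joint angles (θ0=180°, θ1=0°, e=1)
t=1 rotate(0, 90) ⇒ joint angles (θ0=270°, θ1=0°, e=1)
t=2 rotate(0, 90) ⇒ joint angles (θ0=0°, θ1=0°, e=1)
t=3 rotate(0, 90) ⇒ joint angles (θ0=90°, θ1=0°, e=1)
all 64 alternatives checked — unique.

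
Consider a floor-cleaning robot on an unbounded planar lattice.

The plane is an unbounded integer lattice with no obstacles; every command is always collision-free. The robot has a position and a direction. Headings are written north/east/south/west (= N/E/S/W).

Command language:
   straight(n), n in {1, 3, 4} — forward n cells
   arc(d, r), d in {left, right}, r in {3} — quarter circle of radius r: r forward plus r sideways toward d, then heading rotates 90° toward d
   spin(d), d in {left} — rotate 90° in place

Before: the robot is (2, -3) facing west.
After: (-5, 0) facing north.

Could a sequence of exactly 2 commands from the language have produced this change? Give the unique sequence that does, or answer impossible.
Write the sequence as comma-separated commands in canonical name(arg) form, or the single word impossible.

straight(4), arc(right, 3)

key: order matters: swapping straight(4) and arc(right, 3) lands elsewhere
t0: (2, -3) facing west
[1] after straight(4): (-2, -3) facing west
[2] after arc(right, 3): (-5, 0) facing north
uniquely the one of 36 2-step routes that fits.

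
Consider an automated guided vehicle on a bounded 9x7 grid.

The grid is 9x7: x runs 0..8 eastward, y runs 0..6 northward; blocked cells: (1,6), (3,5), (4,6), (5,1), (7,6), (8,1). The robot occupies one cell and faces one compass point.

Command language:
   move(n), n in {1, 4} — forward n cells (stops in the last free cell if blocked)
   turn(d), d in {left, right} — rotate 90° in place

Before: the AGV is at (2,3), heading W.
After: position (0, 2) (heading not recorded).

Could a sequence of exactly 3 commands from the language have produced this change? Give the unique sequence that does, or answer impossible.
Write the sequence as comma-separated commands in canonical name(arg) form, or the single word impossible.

key: move(4) runs into the grid edge before its full distance
start: at (2,3), heading W
1. move(4) → at (0,3), heading W
2. turn(left) → at (0,3), heading S
3. move(1) → at (0,2), heading S
no other 3-command option fits: unique.

move(4), turn(left), move(1)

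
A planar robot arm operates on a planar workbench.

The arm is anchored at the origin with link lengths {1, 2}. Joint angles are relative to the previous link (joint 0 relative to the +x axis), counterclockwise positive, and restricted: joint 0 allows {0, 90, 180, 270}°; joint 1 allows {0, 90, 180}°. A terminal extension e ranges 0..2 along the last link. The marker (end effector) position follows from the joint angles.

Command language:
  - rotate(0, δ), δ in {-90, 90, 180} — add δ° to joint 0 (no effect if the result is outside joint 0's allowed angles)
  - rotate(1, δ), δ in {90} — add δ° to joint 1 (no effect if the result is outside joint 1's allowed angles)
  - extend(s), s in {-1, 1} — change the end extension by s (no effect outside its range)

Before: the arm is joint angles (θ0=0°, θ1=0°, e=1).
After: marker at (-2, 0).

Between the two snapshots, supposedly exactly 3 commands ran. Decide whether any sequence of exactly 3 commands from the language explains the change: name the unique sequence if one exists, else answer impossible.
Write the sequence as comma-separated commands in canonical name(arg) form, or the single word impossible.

start: joint angles (θ0=0°, θ1=0°, e=1)
[1] after rotate(1, 90): joint angles (θ0=0°, θ1=90°, e=1)
[2] after rotate(1, 90): joint angles (θ0=0°, θ1=180°, e=1)
[3] after rotate(1, 90): joint angles (θ0=0°, θ1=180°, e=1)
uniquely the one of 216 3-step routes that fits.

rotate(1, 90), rotate(1, 90), rotate(1, 90)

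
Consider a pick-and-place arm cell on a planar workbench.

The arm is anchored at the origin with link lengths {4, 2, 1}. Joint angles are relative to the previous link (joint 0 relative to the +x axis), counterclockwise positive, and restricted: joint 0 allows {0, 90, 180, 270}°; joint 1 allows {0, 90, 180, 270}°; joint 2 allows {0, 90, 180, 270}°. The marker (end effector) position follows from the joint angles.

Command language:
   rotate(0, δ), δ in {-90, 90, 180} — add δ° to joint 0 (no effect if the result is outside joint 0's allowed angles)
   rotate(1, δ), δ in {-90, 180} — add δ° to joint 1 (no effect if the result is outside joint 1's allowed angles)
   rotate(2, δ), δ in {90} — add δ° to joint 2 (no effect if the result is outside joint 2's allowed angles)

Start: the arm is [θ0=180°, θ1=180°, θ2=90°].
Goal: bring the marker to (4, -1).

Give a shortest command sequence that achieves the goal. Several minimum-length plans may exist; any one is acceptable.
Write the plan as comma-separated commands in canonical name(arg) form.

from: [θ0=180°, θ1=180°, θ2=90°]
step 1 (rotate(1, -90)): [θ0=180°, θ1=90°, θ2=90°]
step 2 (rotate(0, 180)): [θ0=0°, θ1=90°, θ2=90°]
step 3 (rotate(1, 180)): [θ0=0°, θ1=270°, θ2=90°]
step 4 (rotate(2, 90)): [θ0=0°, θ1=270°, θ2=180°]
shorter routes all fall short; 4 is best.

rotate(1, -90), rotate(0, 180), rotate(1, 180), rotate(2, 90)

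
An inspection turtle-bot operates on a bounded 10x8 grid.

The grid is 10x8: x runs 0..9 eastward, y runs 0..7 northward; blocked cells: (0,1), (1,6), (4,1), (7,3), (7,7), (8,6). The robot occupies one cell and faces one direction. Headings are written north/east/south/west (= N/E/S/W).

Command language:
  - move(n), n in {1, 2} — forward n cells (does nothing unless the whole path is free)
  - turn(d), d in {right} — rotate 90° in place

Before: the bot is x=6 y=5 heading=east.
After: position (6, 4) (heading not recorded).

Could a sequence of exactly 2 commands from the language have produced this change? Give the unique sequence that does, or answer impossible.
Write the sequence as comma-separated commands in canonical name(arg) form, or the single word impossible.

turn(right), move(1)

key: running move(1) before turn(right) would end elsewhere — order is forced
initial: x=6 y=5 heading=east
[1] after turn(right): x=6 y=5 heading=south
[2] after move(1): x=6 y=4 heading=south
uniquely the one of 9 2-step routes that fits.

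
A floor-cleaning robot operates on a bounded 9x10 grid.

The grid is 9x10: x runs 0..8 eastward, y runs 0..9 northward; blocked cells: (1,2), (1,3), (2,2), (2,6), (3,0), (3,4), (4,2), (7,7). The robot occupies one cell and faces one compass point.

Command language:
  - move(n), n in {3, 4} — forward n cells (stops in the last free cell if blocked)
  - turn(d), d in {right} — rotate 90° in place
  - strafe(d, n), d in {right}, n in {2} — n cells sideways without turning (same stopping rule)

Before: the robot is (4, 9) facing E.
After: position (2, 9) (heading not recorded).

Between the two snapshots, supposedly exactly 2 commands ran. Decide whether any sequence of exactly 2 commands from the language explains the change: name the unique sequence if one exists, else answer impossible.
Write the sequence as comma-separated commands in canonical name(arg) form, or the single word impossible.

turn(right), strafe(right, 2)

key: running strafe(right, 2) before turn(right) would end elsewhere — order is forced
start: (4, 9) facing E
step 1 (turn(right)): (4, 9) facing S
step 2 (strafe(right, 2)): (2, 9) facing S
no other 2-command option fits: unique.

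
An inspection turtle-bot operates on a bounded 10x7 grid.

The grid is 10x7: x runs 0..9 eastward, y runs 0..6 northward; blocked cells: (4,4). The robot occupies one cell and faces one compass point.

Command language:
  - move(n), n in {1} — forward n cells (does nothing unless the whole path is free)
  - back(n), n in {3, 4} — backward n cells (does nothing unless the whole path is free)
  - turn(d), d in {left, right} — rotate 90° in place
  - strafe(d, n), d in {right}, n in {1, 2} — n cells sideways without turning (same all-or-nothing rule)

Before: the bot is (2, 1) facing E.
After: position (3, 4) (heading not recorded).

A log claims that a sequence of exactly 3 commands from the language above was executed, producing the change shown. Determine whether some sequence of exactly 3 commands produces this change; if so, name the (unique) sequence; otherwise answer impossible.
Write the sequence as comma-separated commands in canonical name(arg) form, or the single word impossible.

key: running back(3) before move(1) would end elsewhere — order is forced
from: (2, 1) facing E
[1] after move(1): (3, 1) facing E
[2] after turn(right): (3, 1) facing S
[3] after back(3): (3, 4) facing S
all 343 alternatives checked — unique.

move(1), turn(right), back(3)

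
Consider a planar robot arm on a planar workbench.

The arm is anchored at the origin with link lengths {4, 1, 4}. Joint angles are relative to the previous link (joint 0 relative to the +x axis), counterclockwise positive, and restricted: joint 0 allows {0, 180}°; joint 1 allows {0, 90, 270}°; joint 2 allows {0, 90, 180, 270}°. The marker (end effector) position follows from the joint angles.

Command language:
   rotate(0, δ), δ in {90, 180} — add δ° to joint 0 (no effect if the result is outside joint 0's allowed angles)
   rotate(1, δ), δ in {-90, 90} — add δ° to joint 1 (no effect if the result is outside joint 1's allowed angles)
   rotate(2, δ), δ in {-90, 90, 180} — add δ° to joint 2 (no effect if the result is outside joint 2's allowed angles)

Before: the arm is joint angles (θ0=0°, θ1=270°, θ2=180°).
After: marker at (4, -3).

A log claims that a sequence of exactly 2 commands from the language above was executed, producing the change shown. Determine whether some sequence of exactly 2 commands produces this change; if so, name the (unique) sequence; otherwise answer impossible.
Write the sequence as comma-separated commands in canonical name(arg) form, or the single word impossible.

from: joint angles (θ0=0°, θ1=270°, θ2=180°)
1. rotate(1, 90) → joint angles (θ0=0°, θ1=0°, θ2=180°)
2. rotate(1, 90) → joint angles (θ0=0°, θ1=90°, θ2=180°)
no rival 2-sequence matches.

rotate(1, 90), rotate(1, 90)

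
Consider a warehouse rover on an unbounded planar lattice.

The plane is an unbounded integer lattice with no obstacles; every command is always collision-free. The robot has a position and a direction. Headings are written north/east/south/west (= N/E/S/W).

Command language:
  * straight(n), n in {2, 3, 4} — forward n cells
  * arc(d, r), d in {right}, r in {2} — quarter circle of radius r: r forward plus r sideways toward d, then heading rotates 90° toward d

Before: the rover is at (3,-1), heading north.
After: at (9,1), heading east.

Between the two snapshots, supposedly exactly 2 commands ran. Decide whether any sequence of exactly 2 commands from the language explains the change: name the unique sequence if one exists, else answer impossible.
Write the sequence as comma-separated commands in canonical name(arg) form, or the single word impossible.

arc(right, 2), straight(4)

key: order matters: swapping arc(right, 2) and straight(4) lands elsewhere
start: at (3,-1), heading north
1. arc(right, 2) → at (5,1), heading east
2. straight(4) → at (9,1), heading east
all 16 alternatives checked — unique.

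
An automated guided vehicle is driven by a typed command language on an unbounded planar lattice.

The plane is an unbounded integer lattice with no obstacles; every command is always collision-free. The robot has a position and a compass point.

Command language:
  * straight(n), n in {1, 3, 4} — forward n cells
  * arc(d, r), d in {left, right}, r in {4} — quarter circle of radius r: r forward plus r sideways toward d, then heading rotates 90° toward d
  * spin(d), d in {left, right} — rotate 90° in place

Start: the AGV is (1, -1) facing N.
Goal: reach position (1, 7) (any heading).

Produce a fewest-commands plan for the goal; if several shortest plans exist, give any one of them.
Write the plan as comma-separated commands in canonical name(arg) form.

start: (1, -1) facing N
1. straight(4) → (1, 3) facing N
2. straight(4) → (1, 7) facing N
shorter routes all fall short; 2 is best.

straight(4), straight(4)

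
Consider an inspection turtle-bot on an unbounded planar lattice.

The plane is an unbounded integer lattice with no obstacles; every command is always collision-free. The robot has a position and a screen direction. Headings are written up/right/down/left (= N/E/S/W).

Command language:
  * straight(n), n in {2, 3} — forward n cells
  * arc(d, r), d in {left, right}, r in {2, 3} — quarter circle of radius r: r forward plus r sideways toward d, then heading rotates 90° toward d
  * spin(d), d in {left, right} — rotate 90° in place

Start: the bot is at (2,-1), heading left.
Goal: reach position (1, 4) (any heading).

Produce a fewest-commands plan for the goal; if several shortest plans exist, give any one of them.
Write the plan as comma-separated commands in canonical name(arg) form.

arc(right, 3), arc(right, 2)

initial: at (2,-1), heading left
[1] after arc(right, 3): at (-1,2), heading up
[2] after arc(right, 2): at (1,4), heading right
shorter routes all fall short; 2 is best.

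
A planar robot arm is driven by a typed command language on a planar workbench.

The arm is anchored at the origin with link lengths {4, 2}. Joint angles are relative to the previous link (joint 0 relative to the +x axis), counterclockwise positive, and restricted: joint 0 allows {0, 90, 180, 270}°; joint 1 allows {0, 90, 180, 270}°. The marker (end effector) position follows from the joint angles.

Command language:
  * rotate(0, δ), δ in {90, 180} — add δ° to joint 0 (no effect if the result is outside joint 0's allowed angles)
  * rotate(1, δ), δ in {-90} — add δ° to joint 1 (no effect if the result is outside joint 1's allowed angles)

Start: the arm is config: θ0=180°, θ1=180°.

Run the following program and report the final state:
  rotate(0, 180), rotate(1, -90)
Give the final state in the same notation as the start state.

start: config: θ0=180°, θ1=180°
step 1 (rotate(0, 180)): config: θ0=0°, θ1=180°
step 2 (rotate(1, -90)): config: θ0=0°, θ1=90°

config: θ0=0°, θ1=90°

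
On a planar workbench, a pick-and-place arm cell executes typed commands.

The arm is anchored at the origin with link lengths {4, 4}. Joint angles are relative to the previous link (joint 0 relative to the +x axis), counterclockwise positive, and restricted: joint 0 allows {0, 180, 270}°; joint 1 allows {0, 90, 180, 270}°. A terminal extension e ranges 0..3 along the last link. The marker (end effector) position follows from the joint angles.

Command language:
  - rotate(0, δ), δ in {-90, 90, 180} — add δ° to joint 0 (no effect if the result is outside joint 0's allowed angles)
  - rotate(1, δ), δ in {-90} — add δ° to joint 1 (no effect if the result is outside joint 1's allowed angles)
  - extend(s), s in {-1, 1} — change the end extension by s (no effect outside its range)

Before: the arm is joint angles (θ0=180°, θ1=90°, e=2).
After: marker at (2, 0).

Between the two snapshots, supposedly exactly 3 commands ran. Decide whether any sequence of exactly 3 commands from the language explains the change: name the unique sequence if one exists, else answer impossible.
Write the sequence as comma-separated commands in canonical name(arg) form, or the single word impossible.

rotate(1, -90), rotate(1, -90), rotate(1, -90)

start: joint angles (θ0=180°, θ1=90°, e=2)
t=1 rotate(1, -90) ⇒ joint angles (θ0=180°, θ1=0°, e=2)
t=2 rotate(1, -90) ⇒ joint angles (θ0=180°, θ1=270°, e=2)
t=3 rotate(1, -90) ⇒ joint angles (θ0=180°, θ1=180°, e=2)
uniquely the one of 216 3-step routes that fits.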